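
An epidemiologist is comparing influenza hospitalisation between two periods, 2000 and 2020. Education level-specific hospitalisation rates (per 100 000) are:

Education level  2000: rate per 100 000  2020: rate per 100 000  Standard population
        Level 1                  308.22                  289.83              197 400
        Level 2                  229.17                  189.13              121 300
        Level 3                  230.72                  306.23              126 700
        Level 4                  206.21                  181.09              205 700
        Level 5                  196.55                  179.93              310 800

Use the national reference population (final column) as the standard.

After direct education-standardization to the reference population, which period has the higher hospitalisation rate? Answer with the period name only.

2000

Standard total = 961 900; weights = 0.2052, 0.1261, 0.1317, 0.2138, 0.3231.
2000: 0.2052×308.22 + 0.1261×229.17 + 0.1317×230.72 + 0.2138×206.21 + 0.3231×196.55 = 230.1469 per 100 000.
2020: 0.2052×289.83 + 0.1261×189.13 + 0.1317×306.23 + 0.2138×181.09 + 0.3231×179.93 = 220.5278 per 100 000.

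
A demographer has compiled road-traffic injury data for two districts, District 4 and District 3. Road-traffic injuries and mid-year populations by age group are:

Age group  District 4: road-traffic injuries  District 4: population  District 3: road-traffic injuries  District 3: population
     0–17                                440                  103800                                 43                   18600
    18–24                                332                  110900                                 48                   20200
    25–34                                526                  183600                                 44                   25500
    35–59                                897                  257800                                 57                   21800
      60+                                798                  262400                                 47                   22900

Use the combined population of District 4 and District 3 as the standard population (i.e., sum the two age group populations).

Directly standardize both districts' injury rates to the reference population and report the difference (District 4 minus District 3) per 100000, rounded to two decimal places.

Age-specific rates per 100000 for District 4: 423.89, 299.37, 286.49, 347.94, 304.12.
For District 3: 231.18, 237.62, 172.55, 261.47, 205.24.
Combined standard total = 1027500; weights = 0.1191, 0.1276, 0.2035, 0.2721, 0.2777.
District 4: 0.1191×423.89 + 0.1276×299.37 + 0.2035×286.49 + 0.2721×347.94 + 0.2777×304.12 = 326.1184 per 100000.
District 3: 0.1191×231.18 + 0.1276×237.62 + 0.2035×172.55 + 0.2721×261.47 + 0.2777×205.24 = 221.1102 per 100000.
Difference = 326.1184 − 221.1102 = 105.0082.

105.01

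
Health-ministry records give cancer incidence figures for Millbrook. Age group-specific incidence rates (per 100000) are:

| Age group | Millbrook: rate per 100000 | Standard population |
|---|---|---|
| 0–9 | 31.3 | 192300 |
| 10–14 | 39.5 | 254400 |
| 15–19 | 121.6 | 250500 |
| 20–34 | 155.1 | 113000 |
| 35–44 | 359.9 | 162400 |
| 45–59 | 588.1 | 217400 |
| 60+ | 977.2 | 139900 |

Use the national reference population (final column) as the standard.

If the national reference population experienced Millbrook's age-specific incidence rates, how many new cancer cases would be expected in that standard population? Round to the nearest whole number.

Expected new cancer cases = Σ (standard pop × age-specific rate ÷ 100000)
= 192300×31.3/100000 + 254400×39.5/100000 + 250500×121.6/100000 + 113000×155.1/100000 + 162400×359.9/100000 + 217400×588.1/100000 + 139900×977.2/100000
= 60.19 + 100.49 + 304.61 + 175.26 + 584.48 + 1278.53 + 1367.10 = 3870.66.

3871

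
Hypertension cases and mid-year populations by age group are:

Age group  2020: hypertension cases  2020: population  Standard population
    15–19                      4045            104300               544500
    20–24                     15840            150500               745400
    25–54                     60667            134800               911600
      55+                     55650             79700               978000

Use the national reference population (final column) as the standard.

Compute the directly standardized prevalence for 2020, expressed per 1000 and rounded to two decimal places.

Age-specific rates per 1000 for 2020: 38.782, 105.249, 450.052, 698.243.
Standard total = 3179500; weights = 0.1713, 0.2344, 0.2867, 0.3076.
Standardized rate: 0.1713×38.782 + 0.2344×105.249 + 0.2867×450.052 + 0.3076×698.243 = 375.1279 per 1000.

375.13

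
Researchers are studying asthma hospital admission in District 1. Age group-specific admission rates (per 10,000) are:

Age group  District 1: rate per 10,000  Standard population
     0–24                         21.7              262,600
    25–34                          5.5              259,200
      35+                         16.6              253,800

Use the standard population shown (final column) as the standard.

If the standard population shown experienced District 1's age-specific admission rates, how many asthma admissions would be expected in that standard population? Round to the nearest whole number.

Expected asthma admissions = Σ (standard pop × age-specific rate ÷ 10,000)
= 262,600×21.7/10,000 + 259,200×5.5/10,000 + 253,800×16.6/10,000
= 569.84 + 142.56 + 421.31 = 1133.71.

1134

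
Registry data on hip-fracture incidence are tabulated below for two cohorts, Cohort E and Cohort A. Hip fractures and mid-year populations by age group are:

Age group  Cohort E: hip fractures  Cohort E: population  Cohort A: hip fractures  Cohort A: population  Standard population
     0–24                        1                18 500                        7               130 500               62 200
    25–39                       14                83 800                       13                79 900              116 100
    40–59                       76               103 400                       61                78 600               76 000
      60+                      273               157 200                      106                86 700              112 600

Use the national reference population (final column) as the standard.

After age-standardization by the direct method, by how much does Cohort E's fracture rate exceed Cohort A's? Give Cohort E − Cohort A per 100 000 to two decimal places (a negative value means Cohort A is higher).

Age-specific rates per 100 000 for Cohort E: 5.41, 16.71, 73.50, 173.66.
For Cohort A: 5.36, 16.27, 77.61, 122.26.
Standard total = 366 900; weights = 0.1695, 0.3164, 0.2071, 0.3069.
Cohort E: 0.1695×5.41 + 0.3164×16.71 + 0.2071×73.50 + 0.3069×173.66 = 74.7247 per 100 000.
Cohort A: 0.1695×5.36 + 0.3164×16.27 + 0.2071×77.61 + 0.3069×122.26 = 59.6549 per 100 000.
Difference = 74.7247 − 59.6549 = 15.0698.

15.07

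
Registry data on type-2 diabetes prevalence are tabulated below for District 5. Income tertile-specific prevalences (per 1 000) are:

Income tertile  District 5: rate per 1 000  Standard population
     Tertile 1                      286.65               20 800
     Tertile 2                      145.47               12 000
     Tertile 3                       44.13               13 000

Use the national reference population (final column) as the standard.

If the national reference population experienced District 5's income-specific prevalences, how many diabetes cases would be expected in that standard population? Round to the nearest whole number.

Expected diabetes cases = Σ (standard pop × income-specific rate ÷ 1 000)
= 20 800×286.65/1 000 + 12 000×145.47/1 000 + 13 000×44.13/1 000
= 5962.32 + 1745.64 + 573.69 = 8281.65.

8282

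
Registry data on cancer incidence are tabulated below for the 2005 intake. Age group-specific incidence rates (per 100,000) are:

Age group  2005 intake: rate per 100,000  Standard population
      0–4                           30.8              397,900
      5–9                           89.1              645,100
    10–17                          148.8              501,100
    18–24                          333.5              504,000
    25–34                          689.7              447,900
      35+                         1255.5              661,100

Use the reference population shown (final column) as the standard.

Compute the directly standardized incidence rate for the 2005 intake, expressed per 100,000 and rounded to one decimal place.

Standard total = 3,157,100; weights = 0.1260, 0.2043, 0.1587, 0.1596, 0.1419, 0.2094.
Standardized rate: 0.1260×30.8 + 0.2043×89.1 + 0.1587×148.8 + 0.1596×333.5 + 0.1419×689.7 + 0.2094×1255.5 = 459.6969 per 100,000.

459.7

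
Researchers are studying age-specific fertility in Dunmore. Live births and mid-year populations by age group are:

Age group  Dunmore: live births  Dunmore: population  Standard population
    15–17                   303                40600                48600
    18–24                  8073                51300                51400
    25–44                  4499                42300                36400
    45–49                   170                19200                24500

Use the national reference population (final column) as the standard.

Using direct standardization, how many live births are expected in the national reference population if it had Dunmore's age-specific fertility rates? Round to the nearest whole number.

Age-specific rates per 1000 for Dunmore: 7.463, 157.368, 106.359, 8.854.
Expected live births = Σ (standard pop × age-specific rate ÷ 1000)
= 48600×7.463/1000 + 51400×157.368/1000 + 36400×106.359/1000 + 24500×8.854/1000
= 362.70 + 8088.74 + 3871.48 + 216.93 = 12539.85.

12540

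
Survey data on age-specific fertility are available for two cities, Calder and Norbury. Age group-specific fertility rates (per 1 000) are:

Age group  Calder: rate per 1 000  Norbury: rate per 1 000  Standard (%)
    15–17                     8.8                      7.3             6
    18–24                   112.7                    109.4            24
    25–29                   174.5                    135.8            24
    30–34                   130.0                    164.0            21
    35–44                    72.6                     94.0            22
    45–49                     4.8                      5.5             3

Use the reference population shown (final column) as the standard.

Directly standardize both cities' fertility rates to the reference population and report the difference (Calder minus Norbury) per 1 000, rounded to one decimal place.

-1.7

Standard weights: 0.06, 0.24, 0.24, 0.21, 0.22, 0.03.
Calder: 0.0600×8.8 + 0.2400×112.7 + 0.2400×174.5 + 0.2100×130.0 + 0.2200×72.6 + 0.0300×4.8 = 112.8720 per 1 000.
Norbury: 0.0600×7.3 + 0.2400×109.4 + 0.2400×135.8 + 0.2100×164.0 + 0.2200×94.0 + 0.0300×5.5 = 114.5710 per 1 000.
Difference = 112.8720 − 114.5710 = -1.6990.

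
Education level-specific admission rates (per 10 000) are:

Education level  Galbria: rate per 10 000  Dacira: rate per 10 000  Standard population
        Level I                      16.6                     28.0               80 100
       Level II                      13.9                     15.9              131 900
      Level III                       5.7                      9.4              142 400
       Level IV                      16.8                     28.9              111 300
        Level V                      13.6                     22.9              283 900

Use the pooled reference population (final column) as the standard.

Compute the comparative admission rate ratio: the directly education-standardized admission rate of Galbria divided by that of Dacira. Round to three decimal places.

0.630

Standard total = 749 600; weights = 0.1069, 0.1760, 0.1900, 0.1485, 0.3787.
Galbria: 0.1069×16.6 + 0.1760×13.9 + 0.1900×5.7 + 0.1485×16.8 + 0.3787×13.6 = 12.9477 per 10 000.
Dacira: 0.1069×28.0 + 0.1760×15.9 + 0.1900×9.4 + 0.1485×28.9 + 0.3787×22.9 = 20.5396 per 10 000.
Ratio = 12.9477 ÷ 20.5396 = 0.63038.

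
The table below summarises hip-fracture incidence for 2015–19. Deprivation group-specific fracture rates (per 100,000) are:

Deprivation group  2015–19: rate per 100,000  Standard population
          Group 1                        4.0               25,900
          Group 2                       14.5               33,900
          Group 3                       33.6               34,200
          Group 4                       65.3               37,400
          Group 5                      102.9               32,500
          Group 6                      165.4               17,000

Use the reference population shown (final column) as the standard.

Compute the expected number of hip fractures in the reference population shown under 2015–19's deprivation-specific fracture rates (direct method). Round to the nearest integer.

103

Expected hip fractures = Σ (standard pop × deprivation-specific rate ÷ 100,000)
= 25,900×4.0/100,000 + 33,900×14.5/100,000 + 34,200×33.6/100,000 + 37,400×65.3/100,000 + 32,500×102.9/100,000 + 17,000×165.4/100,000
= 1.04 + 4.92 + 11.49 + 24.42 + 33.44 + 28.12 = 103.43.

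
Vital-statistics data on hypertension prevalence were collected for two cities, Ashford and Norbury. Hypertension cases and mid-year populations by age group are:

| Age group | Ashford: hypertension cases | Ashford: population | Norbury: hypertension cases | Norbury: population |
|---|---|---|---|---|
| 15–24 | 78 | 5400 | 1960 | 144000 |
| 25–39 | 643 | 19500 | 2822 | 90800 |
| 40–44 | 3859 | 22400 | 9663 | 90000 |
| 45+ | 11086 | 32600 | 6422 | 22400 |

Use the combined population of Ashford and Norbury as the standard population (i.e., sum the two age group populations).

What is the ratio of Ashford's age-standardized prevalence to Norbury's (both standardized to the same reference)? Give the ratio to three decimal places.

1.317

Age-specific rates per 1000 for Ashford: 14.444, 32.974, 172.277, 340.061.
For Norbury: 13.611, 31.079, 107.367, 286.696.
Combined standard total = 427100; weights = 0.3498, 0.2583, 0.2632, 0.1288.
Ashford: 0.3498×14.444 + 0.2583×32.974 + 0.2632×172.277 + 0.1288×340.061 = 102.6981 per 1000.
Norbury: 0.3498×13.611 + 0.2583×31.079 + 0.2632×107.367 + 0.1288×286.696 = 77.9627 per 1000.
Ratio = 102.6981 ÷ 77.9627 = 1.31727.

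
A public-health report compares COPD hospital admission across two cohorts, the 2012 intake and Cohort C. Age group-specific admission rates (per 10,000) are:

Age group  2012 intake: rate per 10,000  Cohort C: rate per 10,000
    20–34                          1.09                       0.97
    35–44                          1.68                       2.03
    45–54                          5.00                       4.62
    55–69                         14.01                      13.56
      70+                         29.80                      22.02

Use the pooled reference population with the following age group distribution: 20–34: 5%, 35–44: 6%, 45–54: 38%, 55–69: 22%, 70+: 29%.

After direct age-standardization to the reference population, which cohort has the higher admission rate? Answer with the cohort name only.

2012 intake

Standard weights: 0.05, 0.06, 0.38, 0.22, 0.29.
The 2012 intake: 0.0500×1.09 + 0.0600×1.68 + 0.3800×5.00 + 0.2200×14.01 + 0.2900×29.80 = 13.7795 per 10,000.
Cohort C: 0.0500×0.97 + 0.0600×2.03 + 0.3800×4.62 + 0.2200×13.56 + 0.2900×22.02 = 11.2949 per 10,000.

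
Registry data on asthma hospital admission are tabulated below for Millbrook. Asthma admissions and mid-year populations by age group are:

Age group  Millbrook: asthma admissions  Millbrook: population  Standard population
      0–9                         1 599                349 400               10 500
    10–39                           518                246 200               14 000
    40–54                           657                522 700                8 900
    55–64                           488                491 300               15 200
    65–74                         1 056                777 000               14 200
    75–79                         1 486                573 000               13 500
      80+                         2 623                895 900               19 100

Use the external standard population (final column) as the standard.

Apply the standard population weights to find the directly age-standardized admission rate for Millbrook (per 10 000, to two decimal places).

22.43

Age-specific rates per 10 000 for Millbrook: 45.76, 21.04, 12.57, 9.93, 13.59, 25.93, 29.28.
Standard total = 95 400; weights = 0.1101, 0.1468, 0.0933, 0.1593, 0.1488, 0.1415, 0.2002.
Standardized rate: 0.1101×45.76 + 0.1468×21.04 + 0.0933×12.57 + 0.1593×9.93 + 0.1488×13.59 + 0.1415×25.93 + 0.2002×29.28 = 22.4342 per 10 000.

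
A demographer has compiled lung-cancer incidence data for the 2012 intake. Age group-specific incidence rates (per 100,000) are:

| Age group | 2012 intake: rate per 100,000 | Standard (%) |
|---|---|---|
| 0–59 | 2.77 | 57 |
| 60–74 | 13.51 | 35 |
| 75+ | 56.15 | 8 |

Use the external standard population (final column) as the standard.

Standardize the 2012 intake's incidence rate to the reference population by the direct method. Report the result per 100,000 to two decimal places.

10.80

Standard weights: 0.57, 0.35, 0.08.
Standardized rate: 0.5700×2.77 + 0.3500×13.51 + 0.0800×56.15 = 10.7994 per 100,000.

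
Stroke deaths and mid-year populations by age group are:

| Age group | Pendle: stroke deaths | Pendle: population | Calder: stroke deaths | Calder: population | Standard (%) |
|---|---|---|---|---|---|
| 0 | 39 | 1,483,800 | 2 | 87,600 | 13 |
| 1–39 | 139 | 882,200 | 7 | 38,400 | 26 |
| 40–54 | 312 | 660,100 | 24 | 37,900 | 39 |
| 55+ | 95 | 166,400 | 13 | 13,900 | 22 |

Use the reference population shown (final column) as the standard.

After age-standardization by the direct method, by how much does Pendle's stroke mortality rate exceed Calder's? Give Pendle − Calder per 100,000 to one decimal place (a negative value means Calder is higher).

-14.9

Age-specific rates per 100,000 for Pendle: 2.63, 15.76, 47.27, 57.09.
For Calder: 2.28, 18.23, 63.32, 93.53.
Standard weights: 0.13, 0.26, 0.39, 0.22.
Pendle: 0.1300×2.63 + 0.2600×15.76 + 0.3900×47.27 + 0.2200×57.09 = 35.4319 per 100,000.
Calder: 0.1300×2.28 + 0.2600×18.23 + 0.3900×63.32 + 0.2200×93.53 = 50.3085 per 100,000.
Difference = 35.4319 − 50.3085 = -14.8766.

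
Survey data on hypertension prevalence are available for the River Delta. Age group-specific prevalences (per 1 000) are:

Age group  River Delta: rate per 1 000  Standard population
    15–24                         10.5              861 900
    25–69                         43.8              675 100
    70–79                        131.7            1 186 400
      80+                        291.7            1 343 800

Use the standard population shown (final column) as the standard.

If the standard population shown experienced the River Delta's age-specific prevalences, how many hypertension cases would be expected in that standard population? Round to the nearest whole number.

586855

Expected hypertension cases = Σ (standard pop × age-specific rate ÷ 1 000)
= 861 900×10.5/1 000 + 675 100×43.8/1 000 + 1 186 400×131.7/1 000 + 1 343 800×291.7/1 000
= 9049.95 + 29569.38 + 156248.88 + 391986.46 = 586854.67.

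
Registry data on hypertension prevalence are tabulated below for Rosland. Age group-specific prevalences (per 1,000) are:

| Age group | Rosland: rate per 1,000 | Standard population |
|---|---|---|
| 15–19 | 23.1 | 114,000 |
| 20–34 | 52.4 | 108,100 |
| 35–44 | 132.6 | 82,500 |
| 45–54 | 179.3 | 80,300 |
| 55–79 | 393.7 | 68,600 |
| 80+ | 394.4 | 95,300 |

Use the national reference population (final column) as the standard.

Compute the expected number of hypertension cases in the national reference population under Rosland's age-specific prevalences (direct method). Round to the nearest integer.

Expected hypertension cases = Σ (standard pop × age-specific rate ÷ 1,000)
= 114,000×23.1/1,000 + 108,100×52.4/1,000 + 82,500×132.6/1,000 + 80,300×179.3/1,000 + 68,600×393.7/1,000 + 95,300×394.4/1,000
= 2633.40 + 5664.44 + 10939.50 + 14397.79 + 27007.82 + 37586.32 = 98229.27.

98229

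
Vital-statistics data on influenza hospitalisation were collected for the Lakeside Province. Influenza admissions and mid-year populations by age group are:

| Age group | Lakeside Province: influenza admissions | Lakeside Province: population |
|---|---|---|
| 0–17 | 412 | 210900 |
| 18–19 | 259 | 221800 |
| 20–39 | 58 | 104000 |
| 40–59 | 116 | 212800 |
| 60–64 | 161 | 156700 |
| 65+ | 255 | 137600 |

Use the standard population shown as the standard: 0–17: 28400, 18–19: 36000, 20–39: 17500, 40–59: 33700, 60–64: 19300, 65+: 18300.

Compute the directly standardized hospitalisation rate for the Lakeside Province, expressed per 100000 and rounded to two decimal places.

Age-specific rates per 100000 for the Lakeside Province: 195.35, 116.77, 55.77, 54.51, 102.74, 185.32.
Standard total = 153200; weights = 0.1854, 0.2350, 0.1142, 0.2200, 0.1260, 0.1195.
Standardized rate: 0.1854×195.35 + 0.2350×116.77 + 0.1142×55.77 + 0.2200×54.51 + 0.1260×102.74 + 0.1195×185.32 = 117.0961 per 100000.

117.10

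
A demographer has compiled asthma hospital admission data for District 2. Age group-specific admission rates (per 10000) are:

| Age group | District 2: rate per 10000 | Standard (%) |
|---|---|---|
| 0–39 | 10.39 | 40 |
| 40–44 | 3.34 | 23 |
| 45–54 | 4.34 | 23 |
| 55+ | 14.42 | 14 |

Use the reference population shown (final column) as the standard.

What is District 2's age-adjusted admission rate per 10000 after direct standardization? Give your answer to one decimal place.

Standard weights: 0.40, 0.23, 0.23, 0.14.
Standardized rate: 0.4000×10.39 + 0.2300×3.34 + 0.2300×4.34 + 0.1400×14.42 = 7.9412 per 10000.

7.9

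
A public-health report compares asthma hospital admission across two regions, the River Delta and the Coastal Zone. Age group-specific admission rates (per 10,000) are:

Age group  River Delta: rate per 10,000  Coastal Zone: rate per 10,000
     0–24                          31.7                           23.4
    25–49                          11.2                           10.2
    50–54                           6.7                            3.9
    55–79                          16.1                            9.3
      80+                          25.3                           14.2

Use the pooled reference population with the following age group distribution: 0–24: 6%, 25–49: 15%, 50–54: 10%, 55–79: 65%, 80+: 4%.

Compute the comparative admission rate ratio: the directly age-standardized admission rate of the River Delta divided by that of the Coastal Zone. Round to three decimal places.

Standard weights: 0.06, 0.15, 0.10, 0.65, 0.04.
The River Delta: 0.0600×31.7 + 0.1500×11.2 + 0.1000×6.7 + 0.6500×16.1 + 0.0400×25.3 = 15.7290 per 10,000.
The Coastal Zone: 0.0600×23.4 + 0.1500×10.2 + 0.1000×3.9 + 0.6500×9.3 + 0.0400×14.2 = 9.9370 per 10,000.
Ratio = 15.7290 ÷ 9.9370 = 1.58287.

1.583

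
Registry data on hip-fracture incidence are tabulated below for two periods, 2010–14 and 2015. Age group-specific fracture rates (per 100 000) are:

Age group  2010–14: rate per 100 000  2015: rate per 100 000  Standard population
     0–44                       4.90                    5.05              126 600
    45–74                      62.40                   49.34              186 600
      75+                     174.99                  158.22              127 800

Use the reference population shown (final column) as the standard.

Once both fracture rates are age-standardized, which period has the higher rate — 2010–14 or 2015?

2010–14

Standard total = 441 000; weights = 0.2871, 0.4231, 0.2898.
2010–14: 0.2871×4.90 + 0.4231×62.40 + 0.2898×174.99 = 78.5213 per 100 000.
2015: 0.2871×5.05 + 0.4231×49.34 + 0.2898×158.22 = 68.1784 per 100 000.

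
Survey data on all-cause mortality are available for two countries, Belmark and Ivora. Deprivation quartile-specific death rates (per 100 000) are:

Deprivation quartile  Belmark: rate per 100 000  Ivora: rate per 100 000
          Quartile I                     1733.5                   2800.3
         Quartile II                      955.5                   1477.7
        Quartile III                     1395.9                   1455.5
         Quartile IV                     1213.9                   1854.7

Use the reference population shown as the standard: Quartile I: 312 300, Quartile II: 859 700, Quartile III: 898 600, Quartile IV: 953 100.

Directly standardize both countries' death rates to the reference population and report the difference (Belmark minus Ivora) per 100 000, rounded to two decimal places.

Standard total = 3 023 700; weights = 0.1033, 0.2843, 0.2972, 0.3152.
Belmark: 0.1033×1733.5 + 0.2843×955.5 + 0.2972×1395.9 + 0.3152×1213.9 = 1248.1857 per 100 000.
Ivora: 0.1033×2800.3 + 0.2843×1477.7 + 0.2972×1455.5 + 0.3152×1854.7 = 1726.5401 per 100 000.
Difference = 1248.1857 − 1726.5401 = -478.3543.

-478.35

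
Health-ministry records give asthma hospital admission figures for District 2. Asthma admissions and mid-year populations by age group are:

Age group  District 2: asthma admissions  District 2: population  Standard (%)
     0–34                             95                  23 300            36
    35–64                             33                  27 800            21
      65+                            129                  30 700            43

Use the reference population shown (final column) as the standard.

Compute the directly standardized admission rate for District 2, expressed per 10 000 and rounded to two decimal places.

35.24

Age-specific rates per 10 000 for District 2: 40.77, 11.87, 42.02.
Standard weights: 0.36, 0.21, 0.43.
Standardized rate: 0.3600×40.77 + 0.2100×11.87 + 0.4300×42.02 = 35.2393 per 10 000.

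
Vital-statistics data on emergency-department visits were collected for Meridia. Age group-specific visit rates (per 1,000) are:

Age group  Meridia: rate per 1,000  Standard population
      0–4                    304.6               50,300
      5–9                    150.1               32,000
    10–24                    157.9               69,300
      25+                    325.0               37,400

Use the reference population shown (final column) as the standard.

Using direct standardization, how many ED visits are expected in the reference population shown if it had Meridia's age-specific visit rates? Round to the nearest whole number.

Expected ED visits = Σ (standard pop × age-specific rate ÷ 1,000)
= 50,300×304.6/1,000 + 32,000×150.1/1,000 + 69,300×157.9/1,000 + 37,400×325.0/1,000
= 15321.38 + 4803.20 + 10942.47 + 12155.00 = 43222.05.

43222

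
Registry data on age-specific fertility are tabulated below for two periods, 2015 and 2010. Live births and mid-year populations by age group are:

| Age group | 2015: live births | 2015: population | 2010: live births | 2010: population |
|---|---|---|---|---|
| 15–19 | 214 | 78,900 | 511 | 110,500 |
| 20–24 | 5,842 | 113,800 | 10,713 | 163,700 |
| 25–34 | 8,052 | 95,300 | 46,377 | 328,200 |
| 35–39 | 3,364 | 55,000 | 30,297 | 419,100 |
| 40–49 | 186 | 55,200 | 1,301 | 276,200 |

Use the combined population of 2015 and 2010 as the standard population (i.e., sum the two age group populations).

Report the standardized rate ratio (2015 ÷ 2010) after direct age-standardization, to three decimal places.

0.703

Age-specific rates per 1,000 for 2015: 2.712, 51.336, 84.491, 61.164, 3.370.
For 2010: 4.624, 65.443, 141.307, 72.291, 4.710.
Combined standard total = 1,695,900; weights = 0.1117, 0.1636, 0.2497, 0.2796, 0.1954.
2015: 0.1117×2.712 + 0.1636×51.336 + 0.2497×84.491 + 0.2796×61.164 + 0.1954×3.370 = 47.5592 per 1,000.
2010: 0.1117×4.624 + 0.1636×65.443 + 0.2497×141.307 + 0.2796×72.291 + 0.1954×4.710 = 67.6419 per 1,000.
Ratio = 47.5592 ÷ 67.6419 = 0.70310.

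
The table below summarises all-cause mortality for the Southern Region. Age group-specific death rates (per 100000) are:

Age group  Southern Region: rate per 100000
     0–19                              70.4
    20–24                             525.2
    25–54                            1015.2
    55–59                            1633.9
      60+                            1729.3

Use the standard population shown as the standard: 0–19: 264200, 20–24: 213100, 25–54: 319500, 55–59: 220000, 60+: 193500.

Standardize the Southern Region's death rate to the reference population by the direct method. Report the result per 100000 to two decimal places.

949.31

Standard total = 1210300; weights = 0.2183, 0.1761, 0.2640, 0.1818, 0.1599.
Standardized rate: 0.2183×70.4 + 0.1761×525.2 + 0.2640×1015.2 + 0.1818×1633.9 + 0.1599×1729.3 = 949.3132 per 100000.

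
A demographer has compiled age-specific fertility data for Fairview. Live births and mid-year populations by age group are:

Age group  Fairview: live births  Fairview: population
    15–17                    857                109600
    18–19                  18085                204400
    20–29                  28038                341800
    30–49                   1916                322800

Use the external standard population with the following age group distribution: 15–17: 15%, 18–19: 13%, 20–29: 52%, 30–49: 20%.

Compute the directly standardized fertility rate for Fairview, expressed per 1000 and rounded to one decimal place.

Age-specific rates per 1000 for Fairview: 7.819, 88.478, 82.030, 5.936.
Standard weights: 0.15, 0.13, 0.52, 0.20.
Standardized rate: 0.1500×7.819 + 0.1300×88.478 + 0.5200×82.030 + 0.2000×5.936 = 56.5180 per 1000.

56.5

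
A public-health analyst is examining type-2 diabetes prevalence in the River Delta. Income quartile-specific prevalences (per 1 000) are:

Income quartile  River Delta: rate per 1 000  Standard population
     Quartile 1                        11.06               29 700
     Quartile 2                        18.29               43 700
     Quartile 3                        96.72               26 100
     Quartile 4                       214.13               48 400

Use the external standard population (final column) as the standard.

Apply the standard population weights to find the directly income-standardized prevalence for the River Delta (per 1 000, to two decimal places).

94.77

Standard total = 147 900; weights = 0.2008, 0.2955, 0.1765, 0.3272.
Standardized rate: 0.2008×11.06 + 0.2955×18.29 + 0.1765×96.72 + 0.3272×214.13 = 94.7670 per 1 000.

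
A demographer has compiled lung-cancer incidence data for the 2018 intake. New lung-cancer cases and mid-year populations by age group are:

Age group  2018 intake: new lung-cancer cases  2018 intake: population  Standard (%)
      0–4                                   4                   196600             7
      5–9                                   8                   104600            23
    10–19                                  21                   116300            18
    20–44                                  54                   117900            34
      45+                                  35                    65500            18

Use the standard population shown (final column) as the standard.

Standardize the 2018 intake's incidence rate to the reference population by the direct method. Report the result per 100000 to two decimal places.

Age-specific rates per 100000 for the 2018 intake: 2.03, 7.65, 18.06, 45.80, 53.44.
Standard weights: 0.07, 0.23, 0.18, 0.34, 0.18.
Standardized rate: 0.0700×2.03 + 0.2300×7.65 + 0.1800×18.06 + 0.3400×45.80 + 0.1800×53.44 = 30.3426 per 100000.

30.34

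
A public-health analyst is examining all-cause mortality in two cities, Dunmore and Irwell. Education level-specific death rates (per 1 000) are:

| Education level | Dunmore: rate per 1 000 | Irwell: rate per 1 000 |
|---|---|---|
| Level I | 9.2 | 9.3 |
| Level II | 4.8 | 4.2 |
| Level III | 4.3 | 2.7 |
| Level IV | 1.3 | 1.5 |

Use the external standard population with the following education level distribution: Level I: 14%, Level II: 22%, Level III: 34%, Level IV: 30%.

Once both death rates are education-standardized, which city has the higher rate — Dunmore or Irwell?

Standard weights: 0.14, 0.22, 0.34, 0.30.
Dunmore: 0.1400×9.2 + 0.2200×4.8 + 0.3400×4.3 + 0.3000×1.3 = 4.1960 per 1 000.
Irwell: 0.1400×9.3 + 0.2200×4.2 + 0.3400×2.7 + 0.3000×1.5 = 3.5940 per 1 000.

Dunmore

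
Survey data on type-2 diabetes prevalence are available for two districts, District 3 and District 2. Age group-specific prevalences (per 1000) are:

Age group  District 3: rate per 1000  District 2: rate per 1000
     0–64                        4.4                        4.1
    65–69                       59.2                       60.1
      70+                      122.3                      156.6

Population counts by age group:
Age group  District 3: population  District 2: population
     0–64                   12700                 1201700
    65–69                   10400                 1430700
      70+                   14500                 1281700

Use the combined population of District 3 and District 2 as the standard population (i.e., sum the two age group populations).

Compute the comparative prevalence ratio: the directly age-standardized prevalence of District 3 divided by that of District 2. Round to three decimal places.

Combined standard total = 3951700; weights = 0.3073, 0.3647, 0.3280.
District 3: 0.3073×4.4 + 0.3647×59.2 + 0.3280×122.3 = 63.0568 per 1000.
District 2: 0.3073×4.1 + 0.3647×60.1 + 0.3280×156.6 = 74.5436 per 1000.
Ratio = 63.0568 ÷ 74.5436 = 0.84591.

0.846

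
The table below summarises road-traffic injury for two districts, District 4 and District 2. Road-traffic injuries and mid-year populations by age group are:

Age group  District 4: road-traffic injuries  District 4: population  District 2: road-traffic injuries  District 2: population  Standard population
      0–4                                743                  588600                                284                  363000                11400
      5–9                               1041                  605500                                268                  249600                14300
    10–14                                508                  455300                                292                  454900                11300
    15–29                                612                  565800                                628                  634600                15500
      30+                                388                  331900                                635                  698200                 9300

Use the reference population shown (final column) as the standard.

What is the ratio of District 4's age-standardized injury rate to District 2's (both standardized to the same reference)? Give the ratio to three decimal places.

1.432

Age-specific rates per 100000 for District 4: 126.23, 171.92, 111.57, 108.17, 116.90.
For District 2: 78.24, 107.37, 64.19, 98.96, 90.95.
Standard total = 61800; weights = 0.1845, 0.2314, 0.1828, 0.2508, 0.1505.
District 4: 0.1845×126.23 + 0.2314×171.92 + 0.1828×111.57 + 0.2508×108.17 + 0.1505×116.90 = 128.1895 per 100000.
District 2: 0.1845×78.24 + 0.2314×107.37 + 0.1828×64.19 + 0.2508×98.96 + 0.1505×90.95 = 89.5204 per 100000.
Ratio = 128.1895 ÷ 89.5204 = 1.43196.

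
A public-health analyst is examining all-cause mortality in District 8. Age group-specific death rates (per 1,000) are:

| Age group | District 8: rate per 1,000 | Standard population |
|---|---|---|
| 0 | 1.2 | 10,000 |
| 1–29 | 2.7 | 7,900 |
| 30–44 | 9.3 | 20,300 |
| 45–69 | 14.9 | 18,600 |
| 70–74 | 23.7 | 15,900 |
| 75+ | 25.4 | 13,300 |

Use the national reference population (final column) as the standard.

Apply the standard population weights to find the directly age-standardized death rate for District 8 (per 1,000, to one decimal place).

Standard total = 86,000; weights = 0.1163, 0.0919, 0.2360, 0.2163, 0.1849, 0.1547.
Standardized rate: 0.1163×1.2 + 0.0919×2.7 + 0.2360×9.3 + 0.2163×14.9 + 0.1849×23.7 + 0.1547×25.4 = 14.1152 per 1,000.

14.1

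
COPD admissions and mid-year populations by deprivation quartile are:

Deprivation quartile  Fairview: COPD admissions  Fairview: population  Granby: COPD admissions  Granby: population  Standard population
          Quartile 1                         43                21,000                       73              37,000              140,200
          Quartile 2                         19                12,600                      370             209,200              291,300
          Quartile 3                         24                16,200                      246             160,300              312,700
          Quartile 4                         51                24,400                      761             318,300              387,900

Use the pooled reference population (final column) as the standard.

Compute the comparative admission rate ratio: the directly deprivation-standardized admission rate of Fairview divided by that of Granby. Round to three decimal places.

Deprivation-specific rates per 10,000 for Fairview: 20.48, 15.08, 14.81, 20.90.
For Granby: 19.73, 17.69, 15.35, 23.91.
Standard total = 1,132,100; weights = 0.1238, 0.2573, 0.2762, 0.3426.
Fairview: 0.1238×20.48 + 0.2573×15.08 + 0.2762×14.81 + 0.3426×20.90 = 17.6696 per 10,000.
Granby: 0.1238×19.73 + 0.2573×17.69 + 0.2762×15.35 + 0.3426×23.91 = 19.4249 per 10,000.
Ratio = 17.6696 ÷ 19.4249 = 0.90963.

0.910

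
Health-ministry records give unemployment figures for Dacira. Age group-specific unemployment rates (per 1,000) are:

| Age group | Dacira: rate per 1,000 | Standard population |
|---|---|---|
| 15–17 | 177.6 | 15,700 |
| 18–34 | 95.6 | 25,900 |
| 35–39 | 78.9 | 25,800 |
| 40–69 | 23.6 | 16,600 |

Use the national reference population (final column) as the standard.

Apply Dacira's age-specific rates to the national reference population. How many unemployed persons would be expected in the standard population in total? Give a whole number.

Expected unemployed persons = Σ (standard pop × age-specific rate ÷ 1,000)
= 15,700×177.6/1,000 + 25,900×95.6/1,000 + 25,800×78.9/1,000 + 16,600×23.6/1,000
= 2788.32 + 2476.04 + 2035.62 + 391.76 = 7691.74.

7692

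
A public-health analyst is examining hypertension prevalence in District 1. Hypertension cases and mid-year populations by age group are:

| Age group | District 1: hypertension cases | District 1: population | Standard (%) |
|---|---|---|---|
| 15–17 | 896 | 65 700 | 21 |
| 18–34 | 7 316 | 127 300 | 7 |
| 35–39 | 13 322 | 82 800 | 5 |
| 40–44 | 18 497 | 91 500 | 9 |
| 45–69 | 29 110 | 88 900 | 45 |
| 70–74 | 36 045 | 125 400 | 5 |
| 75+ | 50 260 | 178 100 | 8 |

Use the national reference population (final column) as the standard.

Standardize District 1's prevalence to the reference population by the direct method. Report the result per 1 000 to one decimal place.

Age-specific rates per 1 000 for District 1: 13.638, 57.471, 160.894, 202.153, 327.447, 287.440, 282.201.
Standard weights: 0.21, 0.07, 0.05, 0.09, 0.45, 0.05, 0.08.
Standardized rate: 0.2100×13.638 + 0.0700×57.471 + 0.0500×160.894 + 0.0900×202.153 + 0.4500×327.447 + 0.0500×287.440 + 0.0800×282.201 = 217.4244 per 1 000.

217.4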